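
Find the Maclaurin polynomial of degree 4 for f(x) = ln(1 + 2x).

Differentiate repeatedly and evaluate at the center.
[x^0] = 0;  [x^1] = 2;  [x^2] = -2;  [x^3] = 8/3;  [x^4] = -4.

-4*x^4 + 8*x^3/3 - 2*x^2 + 2*x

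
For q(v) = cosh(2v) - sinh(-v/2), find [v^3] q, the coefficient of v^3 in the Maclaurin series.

1/48

Expand each term separately and add.
So c_3 = q′′′(0)/3! = 1/48.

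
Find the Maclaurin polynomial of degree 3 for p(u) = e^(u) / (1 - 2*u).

Multiply the numerator's expansion by the denominator's geometric series.
p(0) = 1
p′(0) = 3
p′′(0) = 13
p′′′(0) = 79

79*u^3/6 + 13*u^2/2 + 3*u + 1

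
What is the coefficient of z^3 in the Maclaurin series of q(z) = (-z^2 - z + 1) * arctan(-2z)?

Multiply each power in the prefactor through the base expansion.
[z^0] = 0;  [z^1] = -2;  [z^2] = 2;  [z^3] = 14/3.
So c_3 = q′′′(0)/3! = 14/3.

14/3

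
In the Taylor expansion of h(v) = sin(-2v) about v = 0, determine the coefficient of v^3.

4/3

Use the known series and substitute for the argument.
So c_3 = h′′′(0)/3! = 4/3.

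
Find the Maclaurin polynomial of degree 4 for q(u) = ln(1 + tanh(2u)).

4*u^4/3 - 2*u^2 + 2*u

Plug the Maclaurin series of the inner function into that of the outer and collect terms.
q(0) = 0
q′(0) = 2
q′′(0) = -4
q′′′(0) = 0
q^(4)(0) = 32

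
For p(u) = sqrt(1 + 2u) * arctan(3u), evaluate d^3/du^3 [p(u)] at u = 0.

-63

Take the Cauchy product of the two expansions.
From the series, [u^3] p = -21/2; multiply by 3! = 6 to get -63.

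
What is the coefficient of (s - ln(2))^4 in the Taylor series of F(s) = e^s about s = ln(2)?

Apply the Taylor formula c_k = f^(k)(a)/k!.
F(ln(2)) = 2
F′(ln(2)) = 2
F′′(ln(2)) = 2
F′′′(ln(2)) = 2
F^(4)(ln(2)) = 2

1/12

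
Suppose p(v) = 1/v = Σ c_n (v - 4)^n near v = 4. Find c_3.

p(4) = 1/4
p′(4) = -1/16
p′′(4) = 1/32
p′′′(4) = -3/128
Dividing each by k! gives the coefficients c_0, ..., c_3.

-1/256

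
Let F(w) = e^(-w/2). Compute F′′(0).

1/4

Use the known series and substitute for the argument.
From the series, [w^2] F = 1/8; multiply by 2! = 2 to get 1/4.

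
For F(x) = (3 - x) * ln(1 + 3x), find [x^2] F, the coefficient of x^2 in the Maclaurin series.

-33/2

Shift and add copies of the series according to the polynomial's terms.
So c_2 = F′′(0)/2! = -33/2.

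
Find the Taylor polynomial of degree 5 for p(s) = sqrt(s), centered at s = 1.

7*(s - 1)^5/256 - 5*(s - 1)^4/128 + (s - 1)^3/16 - (s - 1)^2/8 + (s - 1)/2 + 1

p(1) = 1
p′(1) = 1/2
p′′(1) = -1/4
p′′′(1) = 3/8
p^(4)(1) = -15/16
p^(5)(1) = 105/32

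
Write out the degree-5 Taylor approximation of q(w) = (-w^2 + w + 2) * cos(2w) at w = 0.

Shift and add copies of the series according to the polynomial's terms.
q(0) = 2
q′(0) = 1
q′′(0) = -10
q′′′(0) = -12
q^(4)(0) = 80
q^(5)(0) = 80

2*w^5/3 + 10*w^4/3 - 2*w^3 - 5*w^2 + w + 2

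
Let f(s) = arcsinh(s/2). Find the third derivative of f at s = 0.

From the series, [s^3] f = -1/48; multiply by 3! = 6 to get -1/8.

-1/8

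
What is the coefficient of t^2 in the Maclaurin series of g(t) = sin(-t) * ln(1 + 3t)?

Expand each factor separately, then convolve coefficients.

-3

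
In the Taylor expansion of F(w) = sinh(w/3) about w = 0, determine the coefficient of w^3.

F(0) = 0
F′(0) = 1/3
F′′(0) = 0
F′′′(0) = 1/27
The Taylor polynomial is Σ F^(k)(0)/k! · w^k.

1/162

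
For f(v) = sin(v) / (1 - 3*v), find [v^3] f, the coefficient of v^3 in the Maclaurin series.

53/6

Use 1/(1 - r) = Σ r^k on the denominator, then take the Cauchy product.
f(0) = 0
f′(0) = 1
f′′(0) = 6
f′′′(0) = 53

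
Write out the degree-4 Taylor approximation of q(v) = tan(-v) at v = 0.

-v^3/3 - v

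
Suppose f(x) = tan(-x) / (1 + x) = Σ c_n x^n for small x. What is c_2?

1

Take the Cauchy product of the two expansions.
f(0) = 0
f′(0) = -1
f′′(0) = 2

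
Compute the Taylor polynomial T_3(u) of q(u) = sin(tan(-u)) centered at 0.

-u^3/6 - u

Substitute the inner expansion into the outer series and collect powers.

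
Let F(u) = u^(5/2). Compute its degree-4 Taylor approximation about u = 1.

-5*(u - 1)^4/128 + 5*(u - 1)^3/16 + 15*(u - 1)^2/8 + 5*(u - 1)/2 + 1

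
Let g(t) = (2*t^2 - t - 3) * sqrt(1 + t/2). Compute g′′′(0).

195/64

Shift and add copies of the series according to the polynomial's terms.
The coefficient of t^3 in the expansion is 65/128, so g′′′(0) = 3! * (65/128) = 195/64.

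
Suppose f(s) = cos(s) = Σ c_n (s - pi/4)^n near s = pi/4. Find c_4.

f(pi/4) = sqrt(2)/2
f′(pi/4) = -sqrt(2)/2
f′′(pi/4) = -sqrt(2)/2
f′′′(pi/4) = sqrt(2)/2
f^(4)(pi/4) = sqrt(2)/2
So c_4 = f^(4)(pi/4)/4! = sqrt(2)/48.

sqrt(2)/48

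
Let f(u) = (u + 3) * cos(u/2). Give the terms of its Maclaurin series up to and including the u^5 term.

Distribute the polynomial across the series and collect like powers.

u^5/384 + u^4/128 - u^3/8 - 3*u^2/8 + u + 3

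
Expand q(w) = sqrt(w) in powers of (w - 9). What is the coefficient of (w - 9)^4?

-5/279936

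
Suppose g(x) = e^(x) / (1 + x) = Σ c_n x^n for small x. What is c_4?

3/8

Multiply the two series term by term and collect like powers.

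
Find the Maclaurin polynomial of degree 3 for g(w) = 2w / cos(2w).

4*w^3 + 2*w

Invert the denominator's series and multiply.
g(0) = 0
g′(0) = 2
g′′(0) = 0
g′′′(0) = 24
Then c_k = g^(k)(0)/k! gives each Taylor coefficient.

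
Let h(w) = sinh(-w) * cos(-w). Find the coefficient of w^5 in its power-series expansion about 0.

Take the Cauchy product of the two expansions.
[w^0] = 0;  [w^1] = -1;  [w^2] = 0;  [w^3] = 1/3;  [w^4] = 0;  [w^5] = 1/30.
So c_5 = h^(5)(0)/5! = 1/30.

1/30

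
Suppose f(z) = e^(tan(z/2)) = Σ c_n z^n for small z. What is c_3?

Compose series: expand the inner function first, then feed it into the outer expansion.
f(0) = 1
f′(0) = 1/2
f′′(0) = 1/4
f′′′(0) = 3/8
So c_3 = f′′′(0)/3! = 1/16.

1/16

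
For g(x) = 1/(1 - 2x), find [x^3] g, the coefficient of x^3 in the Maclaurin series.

Use the known series and substitute for the argument.
[x^0] = 1;  [x^1] = 2;  [x^2] = 4;  [x^3] = 8.

8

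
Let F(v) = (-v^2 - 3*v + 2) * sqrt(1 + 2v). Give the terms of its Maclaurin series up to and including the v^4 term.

-9*v^4/4 + 3*v^3/2 - 5*v^2 - v + 2

Distribute the polynomial across the series and collect like powers.
F(0) = 2
F′(0) = -1
F′′(0) = -10
F′′′(0) = 9
F^(4)(0) = -54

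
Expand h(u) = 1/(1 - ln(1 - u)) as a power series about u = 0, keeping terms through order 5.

Substitute the inner expansion into the outer series and collect powers.

-7*u^5/60 + u^4/6 - u^3/3 + u^2/2 - u + 1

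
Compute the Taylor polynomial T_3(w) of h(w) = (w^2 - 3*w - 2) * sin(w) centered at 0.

4*w^3/3 - 3*w^2 - 2*w

Shift and add copies of the series according to the polynomial's terms.
[w^0] = 0;  [w^1] = -2;  [w^2] = -3;  [w^3] = 4/3.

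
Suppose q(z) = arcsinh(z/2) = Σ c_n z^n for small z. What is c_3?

-1/48

q(0) = 0
q′(0) = 1/2
q′′(0) = 0
q′′′(0) = -1/8
So c_3 = q′′′(0)/3! = -1/48.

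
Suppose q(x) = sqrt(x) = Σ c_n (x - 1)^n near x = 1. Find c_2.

Compute the successive derivatives at the expansion point and divide by k!.
q(1) = 1
q′(1) = 1/2
q′′(1) = -1/4
So c_2 = q′′(1)/2! = -1/8.

-1/8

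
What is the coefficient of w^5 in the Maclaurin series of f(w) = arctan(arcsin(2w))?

52/15

Plug the Maclaurin series of the inner function into that of the outer and collect terms.
f(0) = 0
f′(0) = 2
f′′(0) = 0
f′′′(0) = -8
f^(4)(0) = 0
f^(5)(0) = 416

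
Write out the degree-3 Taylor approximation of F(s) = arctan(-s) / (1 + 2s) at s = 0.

Multiply the two series term by term and collect like powers.
[s^0] = 0;  [s^1] = -1;  [s^2] = 2;  [s^3] = -11/3.

-11*s^3/3 + 2*s^2 - s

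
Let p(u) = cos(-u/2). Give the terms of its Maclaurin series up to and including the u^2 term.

Compute the successive derivatives at the expansion point and divide by k!.
p(0) = 1
p′(0) = 0
p′′(0) = -1/4
The Taylor polynomial is Σ p^(k)(0)/k! · u^k.

1 - u^2/8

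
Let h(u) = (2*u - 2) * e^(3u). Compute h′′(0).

-6

Shift and add copies of the series according to the polynomial's terms.
From the series, [u^2] h = -3; multiply by 2! = 2 to get -6.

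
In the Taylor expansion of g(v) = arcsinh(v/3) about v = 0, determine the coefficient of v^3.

-1/162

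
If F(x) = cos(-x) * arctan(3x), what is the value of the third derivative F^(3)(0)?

Take the Cauchy product of the two expansions.
The coefficient of x^3 in the expansion is -21/2, so F′′′(0) = 3! * (-21/2) = -63.

-63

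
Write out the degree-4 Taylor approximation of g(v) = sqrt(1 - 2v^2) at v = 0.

[v^0] = 1;  [v^1] = 0;  [v^2] = -1;  [v^3] = 0;  [v^4] = -1/2.

-v^4/2 - v^2 + 1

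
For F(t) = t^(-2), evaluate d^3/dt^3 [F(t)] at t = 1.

The coefficient of (t - 1)^3 in the expansion is -4, so F′′′(1) = 3! * (-4) = -24.

-24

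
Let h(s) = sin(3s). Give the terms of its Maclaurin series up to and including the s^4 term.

-9*s^3/2 + 3*s

h(0) = 0
h′(0) = 3
h′′(0) = 0
h′′′(0) = -27
h^(4)(0) = 0
Then c_k = h^(k)(0)/k! gives each Taylor coefficient.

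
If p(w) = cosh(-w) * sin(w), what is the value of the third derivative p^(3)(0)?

Expand each factor separately, then convolve coefficients.
From the series, [w^3] p = 1/3; multiply by 3! = 6 to get 2.

2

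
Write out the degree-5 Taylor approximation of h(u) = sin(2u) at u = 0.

4*u^5/15 - 4*u^3/3 + 2*u

Differentiate repeatedly and evaluate at the center.
h(0) = 0
h′(0) = 2
h′′(0) = 0
h′′′(0) = -8
h^(4)(0) = 0
h^(5)(0) = 32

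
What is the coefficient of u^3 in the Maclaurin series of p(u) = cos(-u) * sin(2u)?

-7/3

Expand each factor separately, then convolve coefficients.
p(0) = 0
p′(0) = 2
p′′(0) = 0
p′′′(0) = -14
So c_3 = p′′′(0)/3! = -7/3.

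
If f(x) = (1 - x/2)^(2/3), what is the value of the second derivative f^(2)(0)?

The coefficient of x^2 in the expansion is -1/36, so f′′(0) = 2! * (-1/36) = -1/18.

-1/18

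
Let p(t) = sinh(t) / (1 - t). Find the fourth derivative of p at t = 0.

28

Expand each factor separately, then convolve coefficients.
From the series, [t^4] p = 7/6; multiply by 4! = 24 to get 28.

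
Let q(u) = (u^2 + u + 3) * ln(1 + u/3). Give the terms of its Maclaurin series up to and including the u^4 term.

Multiply each power in the prefactor through the base expansion.

-17*u^4/324 + 17*u^3/54 + u^2/6 + u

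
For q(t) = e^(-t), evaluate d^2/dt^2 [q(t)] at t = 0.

1

Apply the Taylor formula c_k = f^(k)(a)/k!.
From the series, [t^2] q = 1/2; multiply by 2! = 2 to get 1.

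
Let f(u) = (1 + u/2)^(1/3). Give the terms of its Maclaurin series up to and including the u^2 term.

Differentiate repeatedly and evaluate at the center.
f(0) = 1
f′(0) = 1/6
f′′(0) = -1/18

-u^2/36 + u/6 + 1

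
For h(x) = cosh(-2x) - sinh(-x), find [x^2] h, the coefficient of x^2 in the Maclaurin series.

Expand each term separately and add.

2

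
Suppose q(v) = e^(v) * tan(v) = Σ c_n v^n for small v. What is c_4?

1/2

Expand each factor separately, then convolve coefficients.
q(0) = 0
q′(0) = 1
q′′(0) = 2
q′′′(0) = 5
q^(4)(0) = 12
So c_4 = q^(4)(0)/4! = 1/2.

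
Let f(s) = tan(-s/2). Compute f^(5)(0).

-1/2

The coefficient of s^5 in the expansion is -1/240, so f^(5)(0) = 5! * (-1/240) = -1/2.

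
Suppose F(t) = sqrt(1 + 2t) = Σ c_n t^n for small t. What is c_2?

Differentiate repeatedly and evaluate at the center.
F(0) = 1
F′(0) = 1
F′′(0) = -1

-1/2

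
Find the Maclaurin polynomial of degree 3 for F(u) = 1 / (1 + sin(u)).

Expand as Σ (-1)^k u^k with u equal to the inner function's series.
F(0) = 1
F′(0) = -1
F′′(0) = 2
F′′′(0) = -5

-5*u^3/6 + u^2 - u + 1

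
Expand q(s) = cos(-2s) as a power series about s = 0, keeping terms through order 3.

1 - 2*s^2

Apply the Taylor formula c_k = f^(k)(a)/k!.
q(0) = 1
q′(0) = 0
q′′(0) = -4
q′′′(0) = 0
The Taylor polynomial is Σ q^(k)(0)/k! · s^k.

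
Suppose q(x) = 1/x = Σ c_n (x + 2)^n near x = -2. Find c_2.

Differentiate repeatedly and evaluate at the center.
q(-2) = -1/2
q′(-2) = -1/4
q′′(-2) = -1/4
Dividing each by k! gives the coefficients c_0, ..., c_2.

-1/8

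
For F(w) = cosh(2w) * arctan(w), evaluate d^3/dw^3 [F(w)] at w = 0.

Multiply the two series term by term and collect like powers.
From the series, [w^3] F = 5/3; multiply by 3! = 6 to get 10.

10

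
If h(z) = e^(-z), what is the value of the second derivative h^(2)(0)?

1

Use the known series and substitute for the argument.
The coefficient of z^2 in the expansion is 1/2, so h′′(0) = 2! * (1/2) = 1.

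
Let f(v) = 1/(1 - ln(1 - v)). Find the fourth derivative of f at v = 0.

4

Substitute the inner expansion into the outer series and collect powers.
The coefficient of v^4 in the expansion is 1/6, so f^(4)(0) = 4! * (1/6) = 4.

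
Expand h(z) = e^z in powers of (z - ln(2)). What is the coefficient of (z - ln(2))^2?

1

[(z - ln(2))^0] = 2;  [(z - ln(2))^1] = 2;  [(z - ln(2))^2] = 1.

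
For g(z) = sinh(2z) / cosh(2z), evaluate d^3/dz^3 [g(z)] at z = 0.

Divide the numerator series by the denominator series (power-series long division).
From the series, [z^3] g = -8/3; multiply by 3! = 6 to get -16.

-16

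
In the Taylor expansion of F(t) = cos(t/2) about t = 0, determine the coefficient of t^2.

Use the known series and substitute for the argument.
F(0) = 1
F′(0) = 0
F′′(0) = -1/4

-1/8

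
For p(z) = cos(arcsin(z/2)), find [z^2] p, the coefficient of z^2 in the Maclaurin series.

-1/8

Plug the Maclaurin series of the inner function into that of the outer and collect terms.
p(0) = 1
p′(0) = 0
p′′(0) = -1/4
The Taylor polynomial is Σ p^(k)(0)/k! · z^k.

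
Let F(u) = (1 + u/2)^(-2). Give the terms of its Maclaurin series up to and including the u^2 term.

Use the known series and substitute for the argument.

3*u^2/4 - u + 1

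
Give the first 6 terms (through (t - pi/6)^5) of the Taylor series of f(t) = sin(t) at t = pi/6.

sqrt(3)*(t - pi/6)^5/240 + (t - pi/6)^4/48 - sqrt(3)*(t - pi/6)^3/12 - (t - pi/6)^2/4 + sqrt(3)*(t - pi/6)/2 + 1/2

Compute the successive derivatives at the expansion point and divide by k!.
f(pi/6) = 1/2
f′(pi/6) = sqrt(3)/2
f′′(pi/6) = -1/2
f′′′(pi/6) = -sqrt(3)/2
f^(4)(pi/6) = 1/2
f^(5)(pi/6) = sqrt(3)/2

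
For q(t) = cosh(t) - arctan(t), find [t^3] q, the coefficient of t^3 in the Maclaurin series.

Combine the two series term by term.
q(0) = 1
q′(0) = -1
q′′(0) = 1
q′′′(0) = 2
So c_3 = q′′′(0)/3! = 1/3.

1/3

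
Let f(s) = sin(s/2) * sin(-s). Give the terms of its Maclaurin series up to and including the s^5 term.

Take the Cauchy product of the two expansions.
f(0) = 0
f′(0) = 0
f′′(0) = -1
f′′′(0) = 0
f^(4)(0) = 5/2
f^(5)(0) = 0
Then c_k = f^(k)(0)/k! gives each Taylor coefficient.

5*s^4/48 - s^2/2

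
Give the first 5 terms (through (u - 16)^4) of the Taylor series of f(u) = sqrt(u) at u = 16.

-5*(u - 16)^4/2097152 + (u - 16)^3/16384 - (u - 16)^2/512 + (u - 16)/8 + 4

[(u - 16)^0] = 4;  [(u - 16)^1] = 1/8;  [(u - 16)^2] = -1/512;  [(u - 16)^3] = 1/16384;  [(u - 16)^4] = -5/2097152.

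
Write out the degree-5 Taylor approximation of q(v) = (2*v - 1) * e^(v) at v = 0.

3*v^5/40 + 7*v^4/24 + 5*v^3/6 + 3*v^2/2 + v - 1

Multiply each power in the prefactor through the base expansion.
q(0) = -1
q′(0) = 1
q′′(0) = 3
q′′′(0) = 5
q^(4)(0) = 7
q^(5)(0) = 9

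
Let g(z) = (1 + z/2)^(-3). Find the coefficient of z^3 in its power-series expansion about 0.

-5/4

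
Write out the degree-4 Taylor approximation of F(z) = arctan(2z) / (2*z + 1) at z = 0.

Expand 1/(denominator) as a geometric series and multiply by the numerator's series.
[z^0] = 0;  [z^1] = 2;  [z^2] = -4;  [z^3] = 16/3;  [z^4] = -32/3.

-32*z^4/3 + 16*z^3/3 - 4*z^2 + 2*z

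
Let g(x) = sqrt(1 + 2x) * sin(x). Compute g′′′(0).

Write out both Maclaurin series and multiply, keeping only the needed powers.
From the series, [x^3] g = -2/3; multiply by 3! = 6 to get -4.

-4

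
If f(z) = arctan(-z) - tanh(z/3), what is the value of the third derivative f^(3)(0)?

Expand each term separately and add.
From the series, [z^3] f = 28/81; multiply by 3! = 6 to get 56/27.

56/27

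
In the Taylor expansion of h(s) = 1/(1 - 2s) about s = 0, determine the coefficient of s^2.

4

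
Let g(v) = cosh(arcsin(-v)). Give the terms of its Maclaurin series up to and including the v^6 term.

Let u equal the inner series; expand the outer function in u and truncate.
[v^0] = 1;  [v^1] = 0;  [v^2] = 1/2;  [v^3] = 0;  [v^4] = 5/24;  [v^5] = 0;  [v^6] = 17/144.

17*v^6/144 + 5*v^4/24 + v^2/2 + 1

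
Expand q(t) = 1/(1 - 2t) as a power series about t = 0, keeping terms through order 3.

[t^0] = 1;  [t^1] = 2;  [t^2] = 4;  [t^3] = 8.

8*t^3 + 4*t^2 + 2*t + 1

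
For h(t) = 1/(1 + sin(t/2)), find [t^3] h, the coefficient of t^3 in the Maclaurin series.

-5/48

Compose series: expand the inner function first, then feed it into the outer expansion.
[t^0] = 1;  [t^1] = -1/2;  [t^2] = 1/4;  [t^3] = -5/48.
So c_3 = h′′′(0)/3! = -5/48.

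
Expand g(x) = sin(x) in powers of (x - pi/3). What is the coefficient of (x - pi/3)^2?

-sqrt(3)/4

g(pi/3) = sqrt(3)/2
g′(pi/3) = 1/2
g′′(pi/3) = -sqrt(3)/2
So c_2 = g′′(pi/3)/2! = -sqrt(3)/4.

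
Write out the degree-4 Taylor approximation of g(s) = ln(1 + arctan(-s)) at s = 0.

Let u equal the inner series; expand the outer function in u and truncate.
[s^0] = 0;  [s^1] = -1;  [s^2] = -1/2;  [s^3] = 0;  [s^4] = 1/12.

s^4/12 - s^2/2 - s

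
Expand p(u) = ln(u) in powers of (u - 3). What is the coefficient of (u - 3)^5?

1/1215

p(3) = ln(3)
p′(3) = 1/3
p′′(3) = -1/9
p′′′(3) = 2/27
p^(4)(3) = -2/27
p^(5)(3) = 8/81
So c_5 = p^(5)(3)/5! = 1/1215.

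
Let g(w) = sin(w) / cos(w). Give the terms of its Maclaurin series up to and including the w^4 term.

w^3/3 + w

Write the quotient as an unknown series and match coefficients against numerator = denominator · series.
g(0) = 0
g′(0) = 1
g′′(0) = 0
g′′′(0) = 2
g^(4)(0) = 0
Dividing each by k! gives the coefficients c_0, ..., c_4.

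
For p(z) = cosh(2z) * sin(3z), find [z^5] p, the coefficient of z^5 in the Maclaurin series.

Take the Cauchy product of the two expansions.
[z^0] = 0;  [z^1] = 3;  [z^2] = 0;  [z^3] = 3/2;  [z^4] = 0;  [z^5] = -199/40.

-199/40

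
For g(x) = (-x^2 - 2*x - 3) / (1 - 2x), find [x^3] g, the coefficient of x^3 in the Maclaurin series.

Multiply each power in the prefactor through the base expansion.
g(0) = -3
g′(0) = -8
g′′(0) = -34
g′′′(0) = -204

-34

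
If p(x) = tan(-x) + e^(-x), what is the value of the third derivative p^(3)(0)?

Add the two expansions coefficient-wise.
The coefficient of x^3 in the expansion is -1/2, so p′′′(0) = 3! * (-1/2) = -3.

-3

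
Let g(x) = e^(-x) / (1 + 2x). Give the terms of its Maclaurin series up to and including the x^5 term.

-6331*x^5/120 + 211*x^4/8 - 79*x^3/6 + 13*x^2/2 - 3*x + 1

Write out both Maclaurin series and multiply, keeping only the needed powers.
g(0) = 1
g′(0) = -3
g′′(0) = 13
g′′′(0) = -79
g^(4)(0) = 633
g^(5)(0) = -6331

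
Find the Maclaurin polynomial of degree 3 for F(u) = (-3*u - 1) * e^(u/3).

Shift and add copies of the series according to the polynomial's terms.
F(0) = -1
F′(0) = -10/3
F′′(0) = -19/9
F′′′(0) = -28/27

-14*u^3/81 - 19*u^2/18 - 10*u/3 - 1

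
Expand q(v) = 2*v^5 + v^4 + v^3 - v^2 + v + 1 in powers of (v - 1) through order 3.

25*(v - 1)^3 + 28*(v - 1)^2 + 16*(v - 1) + 5

q(1) = 5
q′(1) = 16
q′′(1) = 56
q′′′(1) = 150
The Taylor polynomial is Σ q^(k)(1)/k! · (v - 1)^k.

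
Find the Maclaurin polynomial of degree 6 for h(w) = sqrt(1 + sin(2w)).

-w^6/720 + w^5/120 + w^4/24 - w^3/6 - w^2/2 + w + 1

Substitute the inner expansion into the outer series and collect powers.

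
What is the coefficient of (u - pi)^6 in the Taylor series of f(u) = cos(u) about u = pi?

1/720

f(pi) = -1
f′(pi) = 0
f′′(pi) = 1
f′′′(pi) = 0
f^(4)(pi) = -1
f^(5)(pi) = 0
f^(6)(pi) = 1
The Taylor polynomial is Σ f^(k)(pi)/k! · (u - pi)^k.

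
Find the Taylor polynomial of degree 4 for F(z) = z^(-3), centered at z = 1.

15*(z - 1)^4 - 10*(z - 1)^3 + 6*(z - 1)^2 - 3*(z - 1) + 1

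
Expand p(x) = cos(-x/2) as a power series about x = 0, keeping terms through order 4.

x^4/384 - x^2/8 + 1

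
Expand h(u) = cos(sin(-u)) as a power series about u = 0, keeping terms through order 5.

Let u equal the inner series; expand the outer function in u and truncate.
[u^0] = 1;  [u^1] = 0;  [u^2] = -1/2;  [u^3] = 0;  [u^4] = 5/24;  [u^5] = 0.

5*u^4/24 - u^2/2 + 1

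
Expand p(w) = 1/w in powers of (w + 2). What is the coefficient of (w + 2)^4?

Apply the Taylor formula c_k = f^(k)(a)/k!.
p(-2) = -1/2
p′(-2) = -1/4
p′′(-2) = -1/4
p′′′(-2) = -3/8
p^(4)(-2) = -3/4

-1/32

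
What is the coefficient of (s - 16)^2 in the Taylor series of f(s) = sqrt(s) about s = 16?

Differentiate repeatedly and evaluate at the center.
f(16) = 4
f′(16) = 1/8
f′′(16) = -1/256
Then c_k = f^(k)(16)/k! gives each Taylor coefficient.

-1/512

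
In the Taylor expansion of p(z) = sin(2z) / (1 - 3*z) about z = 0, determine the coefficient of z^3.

Multiply the numerator's expansion by the denominator's geometric series.
p(0) = 0
p′(0) = 2
p′′(0) = 12
p′′′(0) = 100
Then c_k = p^(k)(0)/k! gives each Taylor coefficient.

50/3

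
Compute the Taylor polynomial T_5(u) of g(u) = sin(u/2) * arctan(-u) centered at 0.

Take the Cauchy product of the two expansions.
g(0) = 0
g′(0) = 0
g′′(0) = -1
g′′′(0) = 0
g^(4)(0) = 9/2
g^(5)(0) = 0
The Taylor polynomial is Σ g^(k)(0)/k! · u^k.

3*u^4/16 - u^2/2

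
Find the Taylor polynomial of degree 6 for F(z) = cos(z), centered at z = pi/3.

-(z - pi/3)^6/1440 - sqrt(3)*(z - pi/3)^5/240 + (z - pi/3)^4/48 + sqrt(3)*(z - pi/3)^3/12 - (z - pi/3)^2/4 - sqrt(3)*(z - pi/3)/2 + 1/2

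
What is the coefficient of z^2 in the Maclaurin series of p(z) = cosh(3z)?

Use the known series and substitute for the argument.

9/2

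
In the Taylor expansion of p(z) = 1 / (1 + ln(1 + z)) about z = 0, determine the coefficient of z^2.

3/2

Write 1/(1+u) = 1 - u + u^2 - u^3 + ... and substitute the series for u.
So c_2 = p′′(0)/2! = 3/2.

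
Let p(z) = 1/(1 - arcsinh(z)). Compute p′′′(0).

5

Plug the Maclaurin series of the inner function into that of the outer and collect terms.
From the series, [z^3] p = 5/6; multiply by 3! = 6 to get 5.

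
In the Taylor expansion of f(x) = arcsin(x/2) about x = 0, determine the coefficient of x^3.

1/48

Apply the Taylor formula c_k = f^(k)(a)/k!.
f(0) = 0
f′(0) = 1/2
f′′(0) = 0
f′′′(0) = 1/8
So c_3 = f′′′(0)/3! = 1/48.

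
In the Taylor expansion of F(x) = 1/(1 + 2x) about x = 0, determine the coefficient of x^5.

Apply the Taylor formula c_k = f^(k)(a)/k!.
[x^0] = 1;  [x^1] = -2;  [x^2] = 4;  [x^3] = -8;  [x^4] = 16;  [x^5] = -32.

-32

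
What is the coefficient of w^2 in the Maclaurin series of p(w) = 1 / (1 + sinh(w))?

Expand as Σ (-1)^k u^k with u equal to the inner function's series.
p(0) = 1
p′(0) = -1
p′′(0) = 2
Dividing each by k! gives the coefficients c_0, ..., c_2.

1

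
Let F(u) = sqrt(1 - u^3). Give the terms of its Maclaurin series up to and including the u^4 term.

1 - u^3/2

F(0) = 1
F′(0) = 0
F′′(0) = 0
F′′′(0) = -3
F^(4)(0) = 0
Dividing each by k! gives the coefficients c_0, ..., c_4.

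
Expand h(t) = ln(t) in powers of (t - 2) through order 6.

-(t - 2)^6/384 + (t - 2)^5/160 - (t - 2)^4/64 + (t - 2)^3/24 - (t - 2)^2/8 + (t - 2)/2 + ln(2)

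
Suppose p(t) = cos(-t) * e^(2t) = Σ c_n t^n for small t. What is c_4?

-7/24

Take the Cauchy product of the two expansions.
p(0) = 1
p′(0) = 2
p′′(0) = 3
p′′′(0) = 2
p^(4)(0) = -7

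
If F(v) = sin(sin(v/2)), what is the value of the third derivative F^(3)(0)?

Substitute the inner expansion into the outer series and collect powers.
From the series, [v^3] F = -1/24; multiply by 3! = 6 to get -1/4.

-1/4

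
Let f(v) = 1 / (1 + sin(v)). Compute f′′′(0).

Write 1/(1+u) = 1 - u + u^2 - u^3 + ... and substitute the series for u.
The coefficient of v^3 in the expansion is -5/6, so f′′′(0) = 3! * (-5/6) = -5.

-5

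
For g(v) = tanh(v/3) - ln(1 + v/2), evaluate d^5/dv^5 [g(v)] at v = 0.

Expand each term separately and add.
The coefficient of v^5 in the expansion is -133/23328, so g^(5)(0) = 5! * (-133/23328) = -665/972.

-665/972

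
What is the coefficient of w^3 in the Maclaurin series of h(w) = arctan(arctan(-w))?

Compose series: expand the inner function first, then feed it into the outer expansion.
h(0) = 0
h′(0) = -1
h′′(0) = 0
h′′′(0) = 4
Dividing each by k! gives the coefficients c_0, ..., c_3.

2/3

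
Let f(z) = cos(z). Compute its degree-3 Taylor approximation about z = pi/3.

[(z - pi/3)^0] = 1/2;  [(z - pi/3)^1] = -sqrt(3)/2;  [(z - pi/3)^2] = -1/4;  [(z - pi/3)^3] = sqrt(3)/12.

sqrt(3)*(z - pi/3)^3/12 - (z - pi/3)^2/4 - sqrt(3)*(z - pi/3)/2 + 1/2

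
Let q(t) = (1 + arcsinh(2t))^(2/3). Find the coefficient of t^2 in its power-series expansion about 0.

-4/9

Compose series: expand the inner function first, then feed it into the outer expansion.
[t^0] = 1;  [t^1] = 4/3;  [t^2] = -4/9.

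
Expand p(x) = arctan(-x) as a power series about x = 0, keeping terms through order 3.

[x^0] = 0;  [x^1] = -1;  [x^2] = 0;  [x^3] = 1/3.

x^3/3 - x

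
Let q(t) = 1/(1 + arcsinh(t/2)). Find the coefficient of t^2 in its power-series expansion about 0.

1/4

Compose series: expand the inner function first, then feed it into the outer expansion.
q(0) = 1
q′(0) = -1/2
q′′(0) = 1/2
So c_2 = q′′(0)/2! = 1/4.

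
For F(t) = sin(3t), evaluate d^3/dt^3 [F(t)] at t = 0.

-27

Use the known series and substitute for the argument.
From the series, [t^3] F = -9/2; multiply by 3! = 6 to get -27.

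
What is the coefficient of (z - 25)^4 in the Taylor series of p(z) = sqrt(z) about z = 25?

-1/2000000

p(25) = 5
p′(25) = 1/10
p′′(25) = -1/500
p′′′(25) = 3/25000
p^(4)(25) = -3/250000
Dividing each by k! gives the coefficients c_0, ..., c_4.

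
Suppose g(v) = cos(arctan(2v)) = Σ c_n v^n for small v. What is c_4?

Plug the Maclaurin series of the inner function into that of the outer and collect terms.
So c_4 = g^(4)(0)/4! = 6.

6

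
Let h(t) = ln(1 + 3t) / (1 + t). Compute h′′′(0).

99

Multiply the two series term by term and collect like powers.
From the series, [t^3] h = 33/2; multiply by 3! = 6 to get 99.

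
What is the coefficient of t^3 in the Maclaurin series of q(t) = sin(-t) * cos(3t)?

Multiply the two series term by term and collect like powers.
[t^0] = 0;  [t^1] = -1;  [t^2] = 0;  [t^3] = 14/3.
So c_3 = q′′′(0)/3! = 14/3.

14/3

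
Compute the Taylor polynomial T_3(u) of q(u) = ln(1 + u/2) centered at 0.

Differentiate repeatedly and evaluate at the center.
q(0) = 0
q′(0) = 1/2
q′′(0) = -1/4
q′′′(0) = 1/4
The Taylor polynomial is Σ q^(k)(0)/k! · u^k.

u^3/24 - u^2/8 + u/2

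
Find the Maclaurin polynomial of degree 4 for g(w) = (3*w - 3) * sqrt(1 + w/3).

Multiply each power in the prefactor through the base expansion.
g(0) = -3
g′(0) = 5/2
g′′(0) = 13/12
g′′′(0) = -7/24
g^(4)(0) = 29/144

29*w^4/3456 - 7*w^3/144 + 13*w^2/24 + 5*w/2 - 3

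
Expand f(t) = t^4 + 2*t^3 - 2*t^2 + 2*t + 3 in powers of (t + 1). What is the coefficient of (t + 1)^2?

-2

Use the known series and substitute for the argument.
f(-1) = -2
f′(-1) = 8
f′′(-1) = -4
So c_2 = f′′(-1)/2! = -2.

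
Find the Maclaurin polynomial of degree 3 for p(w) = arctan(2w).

-8*w^3/3 + 2*w

Apply the Taylor formula c_k = f^(k)(a)/k!.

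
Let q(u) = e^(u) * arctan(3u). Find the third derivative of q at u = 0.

Expand each factor separately, then convolve coefficients.
From the series, [u^3] q = -15/2; multiply by 3! = 6 to get -45.

-45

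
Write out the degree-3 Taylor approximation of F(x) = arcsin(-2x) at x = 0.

F(0) = 0
F′(0) = -2
F′′(0) = 0
F′′′(0) = -8

-4*x^3/3 - 2*x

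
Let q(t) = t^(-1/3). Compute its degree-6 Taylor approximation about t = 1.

[(t - 1)^0] = 1;  [(t - 1)^1] = -1/3;  [(t - 1)^2] = 2/9;  [(t - 1)^3] = -14/81;  [(t - 1)^4] = 35/243;  [(t - 1)^5] = -91/729;  [(t - 1)^6] = 728/6561.

728*(t - 1)^6/6561 - 91*(t - 1)^5/729 + 35*(t - 1)^4/243 - 14*(t - 1)^3/81 + 2*(t - 1)^2/9 - (t - 1)/3 + 1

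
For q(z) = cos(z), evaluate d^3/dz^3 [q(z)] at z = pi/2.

1

Apply the Taylor formula c_k = f^(k)(a)/k!.
From the series, [(z - pi/2)^3] q = 1/6; multiply by 3! = 6 to get 1.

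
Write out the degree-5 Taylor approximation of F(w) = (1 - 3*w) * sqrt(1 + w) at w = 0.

Multiply each power in the prefactor through the base expansion.

37*w^5/256 - 29*w^4/128 + 7*w^3/16 - 13*w^2/8 - 5*w/2 + 1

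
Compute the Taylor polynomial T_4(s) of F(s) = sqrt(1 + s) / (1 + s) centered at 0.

35*s^4/128 - 5*s^3/16 + 3*s^2/8 - s/2 + 1

Take the Cauchy product of the two expansions.
F(0) = 1
F′(0) = -1/2
F′′(0) = 3/4
F′′′(0) = -15/8
F^(4)(0) = 105/16
Dividing each by k! gives the coefficients c_0, ..., c_4.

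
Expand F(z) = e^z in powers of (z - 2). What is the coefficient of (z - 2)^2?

c_2 = F′′(2)/2! = e^(2)/2.

e^(2)/2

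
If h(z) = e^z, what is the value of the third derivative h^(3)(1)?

e

The coefficient of (z - 1)^3 in the expansion is e/6, so h′′′(1) = 3! * (e/6) = e.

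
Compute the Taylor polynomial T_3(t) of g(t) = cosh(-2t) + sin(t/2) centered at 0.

Add the two expansions coefficient-wise.

-t^3/48 + 2*t^2 + t/2 + 1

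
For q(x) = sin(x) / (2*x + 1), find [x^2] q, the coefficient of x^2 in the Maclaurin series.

-2

Expand 1/(denominator) as a geometric series and multiply by the numerator's series.
q(0) = 0
q′(0) = 1
q′′(0) = -4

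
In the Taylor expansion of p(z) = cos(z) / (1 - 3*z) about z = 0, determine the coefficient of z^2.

Use 1/(1 - r) = Σ r^k on the denominator, then take the Cauchy product.
So c_2 = p′′(0)/2! = 17/2.

17/2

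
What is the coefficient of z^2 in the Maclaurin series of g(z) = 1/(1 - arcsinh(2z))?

4

Substitute the inner expansion into the outer series and collect powers.
g(0) = 1
g′(0) = 2
g′′(0) = 8
So c_2 = g′′(0)/2! = 4.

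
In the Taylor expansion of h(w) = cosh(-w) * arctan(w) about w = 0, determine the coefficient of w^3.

1/6

Write out both Maclaurin series and multiply, keeping only the needed powers.
h(0) = 0
h′(0) = 1
h′′(0) = 0
h′′′(0) = 1
The Taylor polynomial is Σ h^(k)(0)/k! · w^k.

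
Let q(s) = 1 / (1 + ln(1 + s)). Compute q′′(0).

3

Use the geometric series for the reciprocal, then substitute.
From the series, [s^2] q = 3/2; multiply by 2! = 2 to get 3.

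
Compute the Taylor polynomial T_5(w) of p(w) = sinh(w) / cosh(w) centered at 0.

2*w^5/15 - w^3/3 + w

Divide the numerator series by the denominator series (power-series long division).
[w^0] = 0;  [w^1] = 1;  [w^2] = 0;  [w^3] = -1/3;  [w^4] = 0;  [w^5] = 2/15.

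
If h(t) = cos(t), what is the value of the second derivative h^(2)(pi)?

1

The coefficient of (t - pi)^2 in the expansion is 1/2, so h′′(pi) = 2! * (1/2) = 1.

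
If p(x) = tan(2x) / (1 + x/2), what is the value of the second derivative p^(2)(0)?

Take the Cauchy product of the two expansions.
From the series, [x^2] p = -1; multiply by 2! = 2 to get -2.

-2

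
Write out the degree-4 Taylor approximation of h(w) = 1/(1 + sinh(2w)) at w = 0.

Plug the Maclaurin series of the inner function into that of the outer and collect terms.
h(0) = 1
h′(0) = -2
h′′(0) = 8
h′′′(0) = -56
h^(4)(0) = 512
Dividing each by k! gives the coefficients c_0, ..., c_4.

64*w^4/3 - 28*w^3/3 + 4*w^2 - 2*w + 1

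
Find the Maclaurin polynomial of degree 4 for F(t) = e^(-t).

[t^0] = 1;  [t^1] = -1;  [t^2] = 1/2;  [t^3] = -1/6;  [t^4] = 1/24.

t^4/24 - t^3/6 + t^2/2 - t + 1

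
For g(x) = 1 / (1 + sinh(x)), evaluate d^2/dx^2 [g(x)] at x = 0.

Use the geometric series for the reciprocal, then substitute.
The coefficient of x^2 in the expansion is 1, so g′′(0) = 2! * (1) = 2.

2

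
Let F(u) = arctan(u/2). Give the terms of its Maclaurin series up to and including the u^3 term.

-u^3/24 + u/2

Differentiate repeatedly and evaluate at the center.
F(0) = 0
F′(0) = 1/2
F′′(0) = 0
F′′′(0) = -1/4
Dividing each by k! gives the coefficients c_0, ..., c_3.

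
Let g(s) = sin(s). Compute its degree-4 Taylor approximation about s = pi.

g(pi) = 0
g′(pi) = -1
g′′(pi) = 0
g′′′(pi) = 1
g^(4)(pi) = 0

(s - pi)^3/6 - (s - pi)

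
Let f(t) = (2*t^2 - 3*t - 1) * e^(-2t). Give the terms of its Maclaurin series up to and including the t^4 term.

Distribute the polynomial across the series and collect like powers.
f(0) = -1
f′(0) = -1
f′′(0) = 12
f′′′(0) = -52
f^(4)(0) = 176
The Taylor polynomial is Σ f^(k)(0)/k! · t^k.

22*t^4/3 - 26*t^3/3 + 6*t^2 - t - 1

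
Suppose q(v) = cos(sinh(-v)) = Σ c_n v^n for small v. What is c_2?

-1/2

Compose series: expand the inner function first, then feed it into the outer expansion.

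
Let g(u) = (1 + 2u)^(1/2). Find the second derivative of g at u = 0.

From the series, [u^2] g = -1/2; multiply by 2! = 2 to get -1.

-1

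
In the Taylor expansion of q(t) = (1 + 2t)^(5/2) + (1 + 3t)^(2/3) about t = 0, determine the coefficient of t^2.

Expand each term separately and add.
So c_2 = q′′(0)/2! = 13/2.

13/2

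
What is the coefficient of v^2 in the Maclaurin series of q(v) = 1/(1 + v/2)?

1/4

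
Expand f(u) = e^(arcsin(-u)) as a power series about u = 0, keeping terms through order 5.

Substitute the inner expansion into the outer series and collect powers.
f(0) = 1
f′(0) = -1
f′′(0) = 1
f′′′(0) = -2
f^(4)(0) = 5
f^(5)(0) = -20
Dividing each by k! gives the coefficients c_0, ..., c_5.

-u^5/6 + 5*u^4/24 - u^3/3 + u^2/2 - u + 1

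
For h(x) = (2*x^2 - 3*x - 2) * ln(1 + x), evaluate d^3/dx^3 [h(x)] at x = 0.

Multiply each power in the prefactor through the base expansion.
The coefficient of x^3 in the expansion is 17/6, so h′′′(0) = 3! * (17/6) = 17.

17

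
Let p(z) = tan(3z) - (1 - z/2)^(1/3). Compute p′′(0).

1/18

Add the two expansions coefficient-wise.
The coefficient of z^2 in the expansion is 1/36, so p′′(0) = 2! * (1/36) = 1/18.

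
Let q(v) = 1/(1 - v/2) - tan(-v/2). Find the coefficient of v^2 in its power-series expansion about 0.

Combine the two series term by term.
q(0) = 1
q′(0) = 1
q′′(0) = 1/2
So c_2 = q′′(0)/2! = 1/4.

1/4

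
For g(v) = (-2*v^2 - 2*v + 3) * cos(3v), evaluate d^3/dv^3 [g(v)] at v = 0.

54

Distribute the polynomial across the series and collect like powers.
The coefficient of v^3 in the expansion is 9, so g′′′(0) = 3! * (9) = 54.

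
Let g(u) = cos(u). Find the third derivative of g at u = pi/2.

1

The coefficient of (u - pi/2)^3 in the expansion is 1/6, so g′′′(pi/2) = 3! * (1/6) = 1.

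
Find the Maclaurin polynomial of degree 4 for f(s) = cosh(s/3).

s^4/1944 + s^2/18 + 1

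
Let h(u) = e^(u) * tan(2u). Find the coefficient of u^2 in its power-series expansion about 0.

Take the Cauchy product of the two expansions.
h(0) = 0
h′(0) = 2
h′′(0) = 4
So c_2 = h′′(0)/2! = 2.

2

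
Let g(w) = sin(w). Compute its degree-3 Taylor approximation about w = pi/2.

1 - (w - pi/2)^2/2

Compute the successive derivatives at the expansion point and divide by k!.
g(pi/2) = 1
g′(pi/2) = 0
g′′(pi/2) = -1
g′′′(pi/2) = 0
Then c_k = g^(k)(pi/2)/k! gives each Taylor coefficient.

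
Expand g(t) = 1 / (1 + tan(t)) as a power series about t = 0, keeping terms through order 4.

5*t^4/3 - 4*t^3/3 + t^2 - t + 1

Expand as Σ (-1)^k u^k with u equal to the inner function's series.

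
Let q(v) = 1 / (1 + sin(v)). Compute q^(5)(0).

Write 1/(1+u) = 1 - u + u^2 - u^3 + ... and substitute the series for u.
The coefficient of v^5 in the expansion is -61/120, so q^(5)(0) = 5! * (-61/120) = -61.

-61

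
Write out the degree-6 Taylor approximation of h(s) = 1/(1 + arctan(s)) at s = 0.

8*s^6/45 - s^5/5 + s^4/3 - 2*s^3/3 + s^2 - s + 1

Let u equal the inner series; expand the outer function in u and truncate.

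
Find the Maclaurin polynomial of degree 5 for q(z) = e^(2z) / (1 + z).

Take the Cauchy product of the two expansions.

-z^5/15 + z^4/3 + z^3/3 + z^2 + z + 1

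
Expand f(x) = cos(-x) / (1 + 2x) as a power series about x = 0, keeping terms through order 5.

Multiply the two series term by term and collect like powers.
f(0) = 1
f′(0) = -2
f′′(0) = 7
f′′′(0) = -42
f^(4)(0) = 337
f^(5)(0) = -3370
The Taylor polynomial is Σ f^(k)(0)/k! · x^k.

-337*x^5/12 + 337*x^4/24 - 7*x^3 + 7*x^2/2 - 2*x + 1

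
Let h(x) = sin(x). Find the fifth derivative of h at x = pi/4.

From the series, [(x - pi/4)^5] h = sqrt(2)/240; multiply by 5! = 120 to get sqrt(2)/2.

sqrt(2)/2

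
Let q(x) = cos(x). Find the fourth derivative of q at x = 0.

1

Use the known series and substitute for the argument.
The coefficient of x^4 in the expansion is 1/24, so q^(4)(0) = 4! * (1/24) = 1.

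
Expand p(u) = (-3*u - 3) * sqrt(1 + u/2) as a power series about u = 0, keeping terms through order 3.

Distribute the polynomial across the series and collect like powers.
p(0) = -3
p′(0) = -15/4
p′′(0) = -21/16
p′′′(0) = 27/64

9*u^3/128 - 21*u^2/32 - 15*u/4 - 3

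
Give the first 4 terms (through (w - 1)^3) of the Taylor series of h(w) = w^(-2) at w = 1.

-4*(w - 1)^3 + 3*(w - 1)^2 - 2*(w - 1) + 1

h(1) = 1
h′(1) = -2
h′′(1) = 6
h′′′(1) = -24
Dividing each by k! gives the coefficients c_0, ..., c_3.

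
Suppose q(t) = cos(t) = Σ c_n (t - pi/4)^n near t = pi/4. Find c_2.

-sqrt(2)/4

Apply the Taylor formula c_k = f^(k)(a)/k!.
So c_2 = q′′(pi/4)/2! = -sqrt(2)/4.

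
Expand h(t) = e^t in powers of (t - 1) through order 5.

e*(t - 1)^5/120 + e*(t - 1)^4/24 + e*(t - 1)^3/6 + e*(t - 1)^2/2 + e*(t - 1) + e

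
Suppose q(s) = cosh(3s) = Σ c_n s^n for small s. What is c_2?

9/2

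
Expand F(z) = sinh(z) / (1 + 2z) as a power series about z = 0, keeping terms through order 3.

25*z^3/6 - 2*z^2 + z

Expand each factor separately, then convolve coefficients.
F(0) = 0
F′(0) = 1
F′′(0) = -4
F′′′(0) = 25
Dividing each by k! gives the coefficients c_0, ..., c_3.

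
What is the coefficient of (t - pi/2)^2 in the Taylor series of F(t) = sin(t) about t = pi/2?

-1/2

Compute the successive derivatives at the expansion point and divide by k!.
F(pi/2) = 1
F′(pi/2) = 0
F′′(pi/2) = -1
So c_2 = F′′(pi/2)/2! = -1/2.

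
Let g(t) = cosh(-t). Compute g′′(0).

Differentiate repeatedly and evaluate at the center.
The coefficient of t^2 in the expansion is 1/2, so g′′(0) = 2! * (1/2) = 1.

1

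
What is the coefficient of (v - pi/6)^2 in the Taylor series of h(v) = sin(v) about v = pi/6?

Apply the Taylor formula c_k = f^(k)(a)/k!.
[(v - pi/6)^0] = 1/2;  [(v - pi/6)^1] = sqrt(3)/2;  [(v - pi/6)^2] = -1/4.

-1/4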